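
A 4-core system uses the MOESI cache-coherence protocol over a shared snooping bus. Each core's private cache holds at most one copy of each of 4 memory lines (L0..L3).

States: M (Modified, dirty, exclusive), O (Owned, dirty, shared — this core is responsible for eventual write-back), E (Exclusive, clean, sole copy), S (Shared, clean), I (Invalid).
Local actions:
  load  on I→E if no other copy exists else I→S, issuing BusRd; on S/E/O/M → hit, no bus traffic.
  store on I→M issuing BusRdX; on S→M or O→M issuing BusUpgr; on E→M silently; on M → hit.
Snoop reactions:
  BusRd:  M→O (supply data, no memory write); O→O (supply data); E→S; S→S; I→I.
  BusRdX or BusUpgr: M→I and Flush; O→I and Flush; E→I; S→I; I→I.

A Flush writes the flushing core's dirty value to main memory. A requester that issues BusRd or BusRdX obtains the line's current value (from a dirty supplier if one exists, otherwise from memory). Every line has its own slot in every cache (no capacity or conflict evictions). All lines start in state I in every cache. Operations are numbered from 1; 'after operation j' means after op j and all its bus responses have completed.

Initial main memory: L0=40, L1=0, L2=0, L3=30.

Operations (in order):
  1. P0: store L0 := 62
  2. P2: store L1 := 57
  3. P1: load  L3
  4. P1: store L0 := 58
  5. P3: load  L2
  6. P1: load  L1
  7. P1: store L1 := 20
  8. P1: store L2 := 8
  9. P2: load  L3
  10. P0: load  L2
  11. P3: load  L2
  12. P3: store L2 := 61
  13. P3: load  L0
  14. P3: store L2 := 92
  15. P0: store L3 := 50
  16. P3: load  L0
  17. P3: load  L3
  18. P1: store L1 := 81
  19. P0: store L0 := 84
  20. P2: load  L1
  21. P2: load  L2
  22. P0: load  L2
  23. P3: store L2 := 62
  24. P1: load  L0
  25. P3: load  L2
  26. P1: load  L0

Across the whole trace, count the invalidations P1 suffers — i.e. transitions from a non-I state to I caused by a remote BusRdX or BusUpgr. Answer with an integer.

invalidations = 3

step 1: P0: store L0 := 62  ⟶  MIII  (L0)  txn=BusRdX  M[L0]=40
step 2: P2: store L1 := 57  ⟶  IIMI  (L1)  txn=BusRdX  M[L1]=0
step 3: P1: load  L3  ⟶  IEII  (L3)  txn=BusRd  M[L3]=30
step 4: P1: store L0 := 58  ⟶  IMII  (L0)  txn=BusRdX+Flush  M[L0]=62
step 5: P3: load  L2  ⟶  IIIE  (L2)  txn=BusRd  M[L2]=0
step 6: P1: load  L1  ⟶  ISOI  (L1)  txn=BusRd  M[L1]=0
step 7: P1: store L1 := 20  ⟶  IMII  (L1)  txn=BusUpgr+Flush  M[L1]=57
step 8: P1: store L2 := 8  ⟶  IMII  (L2)  txn=BusRdX  M[L2]=0
step 9: P2: load  L3  ⟶  ISSI  (L3)  txn=BusRd  M[L3]=30
step 10: P0: load  L2  ⟶  SOII  (L2)  txn=BusRd  M[L2]=0
step 11: P3: load  L2  ⟶  SOIS  (L2)  txn=BusRd  M[L2]=0
step 12: P3: store L2 := 61  ⟶  IIIM  (L2)  txn=BusUpgr+Flush  M[L2]=8
step 13: P3: load  L0  ⟶  IOIS  (L0)  txn=BusRd  M[L0]=62
step 14: P3: store L2 := 92  ⟶  IIIM  (L2)  txn=∅  M[L2]=8
step 15: P0: store L3 := 50  ⟶  MIII  (L3)  txn=BusRdX  M[L3]=30
step 16: P3: load  L0  ⟶  IOIS  (L0)  txn=∅  M[L0]=62
step 17: P3: load  L3  ⟶  OIIS  (L3)  txn=BusRd  M[L3]=30
step 18: P1: store L1 := 81  ⟶  IMII  (L1)  txn=∅  M[L1]=57
step 19: P0: store L0 := 84  ⟶  MIII  (L0)  txn=BusRdX+Flush  M[L0]=58
step 20: P2: load  L1  ⟶  IOSI  (L1)  txn=BusRd  M[L1]=57
step 21: P2: load  L2  ⟶  IISO  (L2)  txn=BusRd  M[L2]=8
step 22: P0: load  L2  ⟶  SISO  (L2)  txn=BusRd  M[L2]=8
step 23: P3: store L2 := 62  ⟶  IIIM  (L2)  txn=BusUpgr  M[L2]=8
step 24: P1: load  L0  ⟶  OSII  (L0)  txn=BusRd  M[L0]=58
step 25: P3: load  L2  ⟶  IIIM  (L2)  txn=∅  M[L2]=8
step 26: P1: load  L0  ⟶  OSII  (L0)  txn=∅  M[L0]=58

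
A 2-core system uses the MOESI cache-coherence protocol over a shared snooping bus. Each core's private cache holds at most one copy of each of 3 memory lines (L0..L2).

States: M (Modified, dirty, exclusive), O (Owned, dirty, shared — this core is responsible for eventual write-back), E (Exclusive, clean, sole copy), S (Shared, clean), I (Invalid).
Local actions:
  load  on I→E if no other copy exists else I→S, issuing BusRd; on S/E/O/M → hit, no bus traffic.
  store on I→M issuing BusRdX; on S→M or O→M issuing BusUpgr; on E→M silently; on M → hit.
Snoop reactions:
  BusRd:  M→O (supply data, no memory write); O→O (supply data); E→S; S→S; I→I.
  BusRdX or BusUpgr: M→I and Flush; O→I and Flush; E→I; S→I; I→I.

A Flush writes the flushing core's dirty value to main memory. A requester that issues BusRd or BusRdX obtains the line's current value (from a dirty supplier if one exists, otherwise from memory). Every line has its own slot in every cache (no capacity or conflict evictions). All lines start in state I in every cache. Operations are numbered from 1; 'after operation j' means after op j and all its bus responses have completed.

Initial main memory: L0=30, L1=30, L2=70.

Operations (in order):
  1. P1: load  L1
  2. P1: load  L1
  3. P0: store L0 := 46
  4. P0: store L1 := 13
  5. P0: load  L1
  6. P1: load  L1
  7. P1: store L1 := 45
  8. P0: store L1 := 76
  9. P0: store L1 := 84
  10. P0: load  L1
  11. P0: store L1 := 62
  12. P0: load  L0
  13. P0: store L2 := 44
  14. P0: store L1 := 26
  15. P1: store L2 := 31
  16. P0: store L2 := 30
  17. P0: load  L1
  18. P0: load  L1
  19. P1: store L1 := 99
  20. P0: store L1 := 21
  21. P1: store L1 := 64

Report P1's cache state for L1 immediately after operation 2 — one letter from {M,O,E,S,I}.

state = E

  op1 P1: load  L1 → I/E on L1; bus BusRd; mem=30
  op2 P1: load  L1 → I/E on L1; bus (none); mem=30
  op3 P0: store L0 := 46 → M/I on L0; bus BusRdX; mem=30
  op4 P0: store L1 := 13 → M/I on L1; bus BusRdX; mem=30
  op5 P0: load  L1 → M/I on L1; bus (none); mem=30
  op6 P1: load  L1 → O/S on L1; bus BusRd; mem=30
  op7 P1: store L1 := 45 → I/M on L1; bus BusUpgr Flush; mem=13
  op8 P0: store L1 := 76 → M/I on L1; bus BusRdX Flush; mem=45
  op9 P0: store L1 := 84 → M/I on L1; bus (none); mem=45
  op10 P0: load  L1 → M/I on L1; bus (none); mem=45
  op11 P0: store L1 := 62 → M/I on L1; bus (none); mem=45
  op12 P0: load  L0 → M/I on L0; bus (none); mem=30
  op13 P0: store L2 := 44 → M/I on L2; bus BusRdX; mem=70
  op14 P0: store L1 := 26 → M/I on L1; bus (none); mem=45
  op15 P1: store L2 := 31 → I/M on L2; bus BusRdX Flush; mem=44
  op16 P0: store L2 := 30 → M/I on L2; bus BusRdX Flush; mem=31
  op17 P0: load  L1 → M/I on L1; bus (none); mem=45
  op18 P0: load  L1 → M/I on L1; bus (none); mem=45
  op19 P1: store L1 := 99 → I/M on L1; bus BusRdX Flush; mem=26
  op20 P0: store L1 := 21 → M/I on L1; bus BusRdX Flush; mem=99
  op21 P1: store L1 := 64 → I/M on L1; bus BusRdX Flush; mem=21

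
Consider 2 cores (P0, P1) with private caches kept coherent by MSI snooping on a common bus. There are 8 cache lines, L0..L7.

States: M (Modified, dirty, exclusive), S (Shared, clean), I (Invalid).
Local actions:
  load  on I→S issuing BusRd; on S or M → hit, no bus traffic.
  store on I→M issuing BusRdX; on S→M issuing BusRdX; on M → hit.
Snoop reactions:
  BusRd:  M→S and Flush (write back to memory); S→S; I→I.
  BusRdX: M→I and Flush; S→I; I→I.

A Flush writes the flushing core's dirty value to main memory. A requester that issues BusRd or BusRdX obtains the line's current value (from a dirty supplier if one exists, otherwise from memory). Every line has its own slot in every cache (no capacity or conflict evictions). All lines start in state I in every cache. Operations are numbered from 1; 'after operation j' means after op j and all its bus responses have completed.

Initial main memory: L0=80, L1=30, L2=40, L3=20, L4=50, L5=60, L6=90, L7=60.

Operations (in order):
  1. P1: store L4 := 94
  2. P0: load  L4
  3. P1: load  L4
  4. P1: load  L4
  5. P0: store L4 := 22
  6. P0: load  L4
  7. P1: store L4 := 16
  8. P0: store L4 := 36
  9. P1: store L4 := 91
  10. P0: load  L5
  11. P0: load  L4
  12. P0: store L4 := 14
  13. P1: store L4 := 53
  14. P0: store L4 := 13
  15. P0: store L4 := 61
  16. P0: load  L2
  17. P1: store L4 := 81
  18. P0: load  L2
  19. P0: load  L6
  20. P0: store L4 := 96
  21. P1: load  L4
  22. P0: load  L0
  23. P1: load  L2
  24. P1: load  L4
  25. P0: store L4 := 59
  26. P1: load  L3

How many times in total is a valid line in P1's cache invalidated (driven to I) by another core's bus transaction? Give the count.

  op1 P1: store L4 := 94 → I/M on L4; bus BusRdX; mem=50
  op2 P0: load  L4 → S/S on L4; bus BusRd Flush; mem=94
  op3 P1: load  L4 → S/S on L4; bus (none); mem=94
  op4 P1: load  L4 → S/S on L4; bus (none); mem=94
  op5 P0: store L4 := 22 → M/I on L4; bus BusRdX; mem=94
  op6 P0: load  L4 → M/I on L4; bus (none); mem=94
  op7 P1: store L4 := 16 → I/M on L4; bus BusRdX Flush; mem=22
  op8 P0: store L4 := 36 → M/I on L4; bus BusRdX Flush; mem=16
  op9 P1: store L4 := 91 → I/M on L4; bus BusRdX Flush; mem=36
  op10 P0: load  L5 → S/I on L5; bus BusRd; mem=60
  op11 P0: load  L4 → S/S on L4; bus BusRd Flush; mem=91
  op12 P0: store L4 := 14 → M/I on L4; bus BusRdX; mem=91
  op13 P1: store L4 := 53 → I/M on L4; bus BusRdX Flush; mem=14
  op14 P0: store L4 := 13 → M/I on L4; bus BusRdX Flush; mem=53
  op15 P0: store L4 := 61 → M/I on L4; bus (none); mem=53
  op16 P0: load  L2 → S/I on L2; bus BusRd; mem=40
  op17 P1: store L4 := 81 → I/M on L4; bus BusRdX Flush; mem=61
  op18 P0: load  L2 → S/I on L2; bus (none); mem=40
  op19 P0: load  L6 → S/I on L6; bus BusRd; mem=90
  op20 P0: store L4 := 96 → M/I on L4; bus BusRdX Flush; mem=81
  op21 P1: load  L4 → S/S on L4; bus BusRd Flush; mem=96
  op22 P0: load  L0 → S/I on L0; bus BusRd; mem=80
  op23 P1: load  L2 → S/S on L2; bus BusRd; mem=40
  op24 P1: load  L4 → S/S on L4; bus (none); mem=96
  op25 P0: store L4 := 59 → M/I on L4; bus BusRdX; mem=96
  op26 P1: load  L3 → I/S on L3; bus BusRd; mem=20

invalidations = 6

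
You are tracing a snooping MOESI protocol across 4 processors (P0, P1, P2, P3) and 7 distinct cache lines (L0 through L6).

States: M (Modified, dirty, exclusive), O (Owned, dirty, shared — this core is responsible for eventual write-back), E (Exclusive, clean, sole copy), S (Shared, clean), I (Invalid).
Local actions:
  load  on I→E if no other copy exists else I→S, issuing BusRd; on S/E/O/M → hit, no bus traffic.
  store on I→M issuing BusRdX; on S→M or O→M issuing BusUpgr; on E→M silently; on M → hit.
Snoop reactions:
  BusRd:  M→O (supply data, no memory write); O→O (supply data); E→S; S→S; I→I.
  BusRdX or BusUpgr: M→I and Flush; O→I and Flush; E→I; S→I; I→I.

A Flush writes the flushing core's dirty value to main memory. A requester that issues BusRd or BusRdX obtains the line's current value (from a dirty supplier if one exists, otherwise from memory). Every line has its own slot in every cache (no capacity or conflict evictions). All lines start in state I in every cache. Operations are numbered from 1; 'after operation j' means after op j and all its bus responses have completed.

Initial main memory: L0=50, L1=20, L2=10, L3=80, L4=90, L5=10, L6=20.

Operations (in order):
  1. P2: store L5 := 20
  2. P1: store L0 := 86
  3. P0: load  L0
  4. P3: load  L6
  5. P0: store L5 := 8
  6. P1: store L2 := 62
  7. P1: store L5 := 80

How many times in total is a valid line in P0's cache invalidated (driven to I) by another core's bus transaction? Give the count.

  op1 P2: store L5 := 20 → I/I/M/I on L5; bus BusRdX; mem=10
  op2 P1: store L0 := 86 → I/M/I/I on L0; bus BusRdX; mem=50
  op3 P0: load  L0 → S/O/I/I on L0; bus BusRd; mem=50
  op4 P3: load  L6 → I/I/I/E on L6; bus BusRd; mem=20
  op5 P0: store L5 := 8 → M/I/I/I on L5; bus BusRdX Flush; mem=20
  op6 P1: store L2 := 62 → I/M/I/I on L2; bus BusRdX; mem=10
  op7 P1: store L5 := 80 → I/M/I/I on L5; bus BusRdX Flush; mem=8

invalidations = 1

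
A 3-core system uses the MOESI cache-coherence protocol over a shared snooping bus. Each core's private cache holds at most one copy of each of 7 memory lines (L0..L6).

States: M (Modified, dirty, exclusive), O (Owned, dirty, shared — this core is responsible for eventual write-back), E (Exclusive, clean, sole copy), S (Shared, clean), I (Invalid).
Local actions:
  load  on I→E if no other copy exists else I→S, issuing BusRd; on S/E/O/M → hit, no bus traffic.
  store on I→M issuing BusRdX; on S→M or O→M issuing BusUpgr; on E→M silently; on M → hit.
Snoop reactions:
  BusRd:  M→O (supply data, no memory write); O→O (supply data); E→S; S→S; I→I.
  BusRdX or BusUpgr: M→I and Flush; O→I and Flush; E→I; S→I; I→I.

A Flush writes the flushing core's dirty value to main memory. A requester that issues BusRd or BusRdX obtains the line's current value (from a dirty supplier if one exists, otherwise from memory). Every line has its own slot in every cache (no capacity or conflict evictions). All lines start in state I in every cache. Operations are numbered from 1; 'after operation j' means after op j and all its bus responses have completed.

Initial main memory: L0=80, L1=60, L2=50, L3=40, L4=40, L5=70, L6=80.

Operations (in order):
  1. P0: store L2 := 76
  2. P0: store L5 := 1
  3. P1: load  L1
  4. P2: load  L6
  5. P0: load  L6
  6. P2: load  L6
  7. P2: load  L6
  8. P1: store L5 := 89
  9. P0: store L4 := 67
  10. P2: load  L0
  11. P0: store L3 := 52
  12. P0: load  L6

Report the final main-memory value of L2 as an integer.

memory[L2] = 50

step 1: P0: store L2 := 76  ⟶  MII  (L2)  txn=BusRdX  M[L2]=50
step 2: P0: store L5 := 1  ⟶  MII  (L5)  txn=BusRdX  M[L5]=70
step 3: P1: load  L1  ⟶  IEI  (L1)  txn=BusRd  M[L1]=60
step 4: P2: load  L6  ⟶  IIE  (L6)  txn=BusRd  M[L6]=80
step 5: P0: load  L6  ⟶  SIS  (L6)  txn=BusRd  M[L6]=80
step 6: P2: load  L6  ⟶  SIS  (L6)  txn=∅  M[L6]=80
step 7: P2: load  L6  ⟶  SIS  (L6)  txn=∅  M[L6]=80
step 8: P1: store L5 := 89  ⟶  IMI  (L5)  txn=BusRdX+Flush  M[L5]=1
step 9: P0: store L4 := 67  ⟶  MII  (L4)  txn=BusRdX  M[L4]=40
step 10: P2: load  L0  ⟶  IIE  (L0)  txn=BusRd  M[L0]=80
step 11: P0: store L3 := 52  ⟶  MII  (L3)  txn=BusRdX  M[L3]=40
step 12: P0: load  L6  ⟶  SIS  (L6)  txn=∅  M[L6]=80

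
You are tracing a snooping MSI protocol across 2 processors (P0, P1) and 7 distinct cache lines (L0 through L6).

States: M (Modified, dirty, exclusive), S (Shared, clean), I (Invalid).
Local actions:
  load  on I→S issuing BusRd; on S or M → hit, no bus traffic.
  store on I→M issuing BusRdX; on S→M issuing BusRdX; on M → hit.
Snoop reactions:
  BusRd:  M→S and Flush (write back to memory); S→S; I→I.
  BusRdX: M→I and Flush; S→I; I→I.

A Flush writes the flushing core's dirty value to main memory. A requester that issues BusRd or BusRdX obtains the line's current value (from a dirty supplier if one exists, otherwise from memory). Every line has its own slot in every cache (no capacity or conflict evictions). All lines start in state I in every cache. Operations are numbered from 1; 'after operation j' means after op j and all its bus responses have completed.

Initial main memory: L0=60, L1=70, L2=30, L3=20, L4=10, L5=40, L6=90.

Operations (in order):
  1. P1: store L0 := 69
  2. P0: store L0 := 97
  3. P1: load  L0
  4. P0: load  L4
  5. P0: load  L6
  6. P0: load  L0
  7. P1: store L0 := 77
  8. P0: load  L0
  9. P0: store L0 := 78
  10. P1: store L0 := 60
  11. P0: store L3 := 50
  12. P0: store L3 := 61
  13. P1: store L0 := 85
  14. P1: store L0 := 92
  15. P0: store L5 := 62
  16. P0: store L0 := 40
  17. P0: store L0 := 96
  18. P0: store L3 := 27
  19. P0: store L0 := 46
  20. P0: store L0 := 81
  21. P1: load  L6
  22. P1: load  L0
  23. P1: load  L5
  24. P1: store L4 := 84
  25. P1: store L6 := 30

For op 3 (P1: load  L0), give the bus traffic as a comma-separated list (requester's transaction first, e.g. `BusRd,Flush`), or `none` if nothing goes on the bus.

bus = BusRd,Flush

[1] P1: store L0 := 69 | P0:I, P1:M(69) | bus: BusRdX
[2] P0: store L0 := 97 | P0:M(97), P1:I | bus: BusRdX,Flush
[3] P1: load  L0 | P0:S(97), P1:S(97) | bus: BusRd,Flush
[4] P0: load  L4 | P0:S(10), P1:I | bus: BusRd
[5] P0: load  L6 | P0:S(90), P1:I | bus: BusRd
[6] P0: load  L0 | P0:S(97), P1:S(97) | bus: none
[7] P1: store L0 := 77 | P0:I, P1:M(77) | bus: BusRdX
[8] P0: load  L0 | P0:S(77), P1:S(77) | bus: BusRd,Flush
[9] P0: store L0 := 78 | P0:M(78), P1:I | bus: BusRdX
[10] P1: store L0 := 60 | P0:I, P1:M(60) | bus: BusRdX,Flush
[11] P0: store L3 := 50 | P0:M(50), P1:I | bus: BusRdX
[12] P0: store L3 := 61 | P0:M(61), P1:I | bus: none
[13] P1: store L0 := 85 | P0:I, P1:M(85) | bus: none
[14] P1: store L0 := 92 | P0:I, P1:M(92) | bus: none
[15] P0: store L5 := 62 | P0:M(62), P1:I | bus: BusRdX
[16] P0: store L0 := 40 | P0:M(40), P1:I | bus: BusRdX,Flush
[17] P0: store L0 := 96 | P0:M(96), P1:I | bus: none
[18] P0: store L3 := 27 | P0:M(27), P1:I | bus: none
[19] P0: store L0 := 46 | P0:M(46), P1:I | bus: none
[20] P0: store L0 := 81 | P0:M(81), P1:I | bus: none
[21] P1: load  L6 | P0:S(90), P1:S(90) | bus: BusRd
[22] P1: load  L0 | P0:S(81), P1:S(81) | bus: BusRd,Flush
[23] P1: load  L5 | P0:S(62), P1:S(62) | bus: BusRd,Flush
[24] P1: store L4 := 84 | P0:I, P1:M(84) | bus: BusRdX
[25] P1: store L6 := 30 | P0:I, P1:M(30) | bus: BusRdX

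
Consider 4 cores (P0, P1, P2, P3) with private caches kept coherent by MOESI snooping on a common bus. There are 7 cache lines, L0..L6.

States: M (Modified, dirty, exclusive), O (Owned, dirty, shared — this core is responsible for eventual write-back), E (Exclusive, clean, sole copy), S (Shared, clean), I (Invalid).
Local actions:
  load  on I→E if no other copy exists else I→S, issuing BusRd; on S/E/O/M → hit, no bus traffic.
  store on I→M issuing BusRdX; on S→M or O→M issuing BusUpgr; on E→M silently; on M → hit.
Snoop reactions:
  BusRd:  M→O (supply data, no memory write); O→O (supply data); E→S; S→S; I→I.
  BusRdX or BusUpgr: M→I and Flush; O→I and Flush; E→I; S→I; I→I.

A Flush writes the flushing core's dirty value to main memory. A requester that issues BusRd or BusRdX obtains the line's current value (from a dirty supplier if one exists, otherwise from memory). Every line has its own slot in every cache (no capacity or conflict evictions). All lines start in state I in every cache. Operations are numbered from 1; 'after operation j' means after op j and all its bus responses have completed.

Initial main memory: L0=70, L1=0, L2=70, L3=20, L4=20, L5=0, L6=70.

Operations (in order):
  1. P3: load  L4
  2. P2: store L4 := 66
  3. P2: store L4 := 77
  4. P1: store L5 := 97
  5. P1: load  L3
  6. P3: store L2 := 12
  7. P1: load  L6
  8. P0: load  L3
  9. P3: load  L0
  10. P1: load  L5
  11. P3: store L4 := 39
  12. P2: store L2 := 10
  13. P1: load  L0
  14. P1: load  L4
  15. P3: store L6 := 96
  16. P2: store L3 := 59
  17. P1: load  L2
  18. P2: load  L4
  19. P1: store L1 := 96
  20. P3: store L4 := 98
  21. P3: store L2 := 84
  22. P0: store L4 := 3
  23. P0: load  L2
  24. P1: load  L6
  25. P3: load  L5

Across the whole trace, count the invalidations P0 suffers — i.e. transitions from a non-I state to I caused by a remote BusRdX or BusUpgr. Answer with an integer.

invalidations = 1

  op1 P3: load  L4 → I/I/I/E on L4; bus BusRd; mem=20
  op2 P2: store L4 := 66 → I/I/M/I on L4; bus BusRdX; mem=20
  op3 P2: store L4 := 77 → I/I/M/I on L4; bus (none); mem=20
  op4 P1: store L5 := 97 → I/M/I/I on L5; bus BusRdX; mem=0
  op5 P1: load  L3 → I/E/I/I on L3; bus BusRd; mem=20
  op6 P3: store L2 := 12 → I/I/I/M on L2; bus BusRdX; mem=70
  op7 P1: load  L6 → I/E/I/I on L6; bus BusRd; mem=70
  op8 P0: load  L3 → S/S/I/I on L3; bus BusRd; mem=20
  op9 P3: load  L0 → I/I/I/E on L0; bus BusRd; mem=70
  op10 P1: load  L5 → I/M/I/I on L5; bus (none); mem=0
  op11 P3: store L4 := 39 → I/I/I/M on L4; bus BusRdX Flush; mem=77
  op12 P2: store L2 := 10 → I/I/M/I on L2; bus BusRdX Flush; mem=12
  op13 P1: load  L0 → I/S/I/S on L0; bus BusRd; mem=70
  op14 P1: load  L4 → I/S/I/O on L4; bus BusRd; mem=77
  op15 P3: store L6 := 96 → I/I/I/M on L6; bus BusRdX; mem=70
  op16 P2: store L3 := 59 → I/I/M/I on L3; bus BusRdX; mem=20
  op17 P1: load  L2 → I/S/O/I on L2; bus BusRd; mem=12
  op18 P2: load  L4 → I/S/S/O on L4; bus BusRd; mem=77
  op19 P1: store L1 := 96 → I/M/I/I on L1; bus BusRdX; mem=0
  op20 P3: store L4 := 98 → I/I/I/M on L4; bus BusUpgr; mem=77
  op21 P3: store L2 := 84 → I/I/I/M on L2; bus BusRdX Flush; mem=10
  op22 P0: store L4 := 3 → M/I/I/I on L4; bus BusRdX Flush; mem=98
  op23 P0: load  L2 → S/I/I/O on L2; bus BusRd; mem=10
  op24 P1: load  L6 → I/S/I/O on L6; bus BusRd; mem=70
  op25 P3: load  L5 → I/O/I/S on L5; bus BusRd; mem=0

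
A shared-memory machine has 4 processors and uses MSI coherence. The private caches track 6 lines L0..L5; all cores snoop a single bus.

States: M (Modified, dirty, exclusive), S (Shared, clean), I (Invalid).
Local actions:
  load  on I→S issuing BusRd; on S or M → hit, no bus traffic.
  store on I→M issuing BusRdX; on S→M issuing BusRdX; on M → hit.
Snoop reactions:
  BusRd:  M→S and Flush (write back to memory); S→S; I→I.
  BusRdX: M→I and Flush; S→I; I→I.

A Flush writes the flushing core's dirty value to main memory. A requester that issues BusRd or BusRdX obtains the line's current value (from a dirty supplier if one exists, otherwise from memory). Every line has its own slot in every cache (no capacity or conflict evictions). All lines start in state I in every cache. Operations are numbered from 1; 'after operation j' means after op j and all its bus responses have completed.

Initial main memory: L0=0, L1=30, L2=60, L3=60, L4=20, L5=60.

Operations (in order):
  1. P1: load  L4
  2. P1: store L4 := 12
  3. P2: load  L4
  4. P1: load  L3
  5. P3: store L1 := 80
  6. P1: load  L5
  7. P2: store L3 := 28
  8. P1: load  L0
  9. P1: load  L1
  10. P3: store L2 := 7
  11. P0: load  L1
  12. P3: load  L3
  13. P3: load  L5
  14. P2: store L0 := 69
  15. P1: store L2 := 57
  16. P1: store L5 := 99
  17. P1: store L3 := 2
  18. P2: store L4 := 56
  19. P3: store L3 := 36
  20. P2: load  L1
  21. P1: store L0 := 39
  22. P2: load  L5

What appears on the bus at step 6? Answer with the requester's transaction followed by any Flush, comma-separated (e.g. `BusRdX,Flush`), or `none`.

bus = BusRd

step 1: P1: load  L4  ⟶  ISII  (L4)  txn=BusRd  M[L4]=20
step 2: P1: store L4 := 12  ⟶  IMII  (L4)  txn=BusRdX  M[L4]=20
step 3: P2: load  L4  ⟶  ISSI  (L4)  txn=BusRd+Flush  M[L4]=12
step 4: P1: load  L3  ⟶  ISII  (L3)  txn=BusRd  M[L3]=60
step 5: P3: store L1 := 80  ⟶  IIIM  (L1)  txn=BusRdX  M[L1]=30
step 6: P1: load  L5  ⟶  ISII  (L5)  txn=BusRd  M[L5]=60
step 7: P2: store L3 := 28  ⟶  IIMI  (L3)  txn=BusRdX  M[L3]=60
step 8: P1: load  L0  ⟶  ISII  (L0)  txn=BusRd  M[L0]=0
step 9: P1: load  L1  ⟶  ISIS  (L1)  txn=BusRd+Flush  M[L1]=80
step 10: P3: store L2 := 7  ⟶  IIIM  (L2)  txn=BusRdX  M[L2]=60
step 11: P0: load  L1  ⟶  SSIS  (L1)  txn=BusRd  M[L1]=80
step 12: P3: load  L3  ⟶  IISS  (L3)  txn=BusRd+Flush  M[L3]=28
step 13: P3: load  L5  ⟶  ISIS  (L5)  txn=BusRd  M[L5]=60
step 14: P2: store L0 := 69  ⟶  IIMI  (L0)  txn=BusRdX  M[L0]=0
step 15: P1: store L2 := 57  ⟶  IMII  (L2)  txn=BusRdX+Flush  M[L2]=7
step 16: P1: store L5 := 99  ⟶  IMII  (L5)  txn=BusRdX  M[L5]=60
step 17: P1: store L3 := 2  ⟶  IMII  (L3)  txn=BusRdX  M[L3]=28
step 18: P2: store L4 := 56  ⟶  IIMI  (L4)  txn=BusRdX  M[L4]=12
step 19: P3: store L3 := 36  ⟶  IIIM  (L3)  txn=BusRdX+Flush  M[L3]=2
step 20: P2: load  L1  ⟶  SSSS  (L1)  txn=BusRd  M[L1]=80
step 21: P1: store L0 := 39  ⟶  IMII  (L0)  txn=BusRdX+Flush  M[L0]=69
step 22: P2: load  L5  ⟶  ISSI  (L5)  txn=BusRd+Flush  M[L5]=99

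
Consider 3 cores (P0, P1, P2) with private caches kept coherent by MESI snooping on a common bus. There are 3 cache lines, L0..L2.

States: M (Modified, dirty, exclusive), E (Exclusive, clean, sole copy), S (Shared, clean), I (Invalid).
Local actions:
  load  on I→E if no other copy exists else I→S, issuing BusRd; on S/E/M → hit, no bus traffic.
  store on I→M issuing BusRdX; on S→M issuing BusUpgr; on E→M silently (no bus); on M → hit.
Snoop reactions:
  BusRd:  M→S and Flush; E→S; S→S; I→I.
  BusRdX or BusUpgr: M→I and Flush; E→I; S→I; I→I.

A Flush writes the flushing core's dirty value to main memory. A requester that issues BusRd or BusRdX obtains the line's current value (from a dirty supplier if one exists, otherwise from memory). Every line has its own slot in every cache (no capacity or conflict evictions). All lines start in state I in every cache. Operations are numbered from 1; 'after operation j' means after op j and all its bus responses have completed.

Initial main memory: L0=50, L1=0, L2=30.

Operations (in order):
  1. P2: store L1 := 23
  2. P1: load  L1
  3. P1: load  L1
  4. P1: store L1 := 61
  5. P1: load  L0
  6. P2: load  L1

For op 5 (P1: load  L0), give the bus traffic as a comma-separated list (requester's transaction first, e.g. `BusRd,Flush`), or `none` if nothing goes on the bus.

step 1: P2: store L1 := 23  ⟶  IIM  (L1)  txn=BusRdX  M[L1]=0
step 2: P1: load  L1  ⟶  ISS  (L1)  txn=BusRd+Flush  M[L1]=23
step 3: P1: load  L1  ⟶  ISS  (L1)  txn=∅  M[L1]=23
step 4: P1: store L1 := 61  ⟶  IMI  (L1)  txn=BusUpgr  M[L1]=23
step 5: P1: load  L0  ⟶  IEI  (L0)  txn=BusRd  M[L0]=50
step 6: P2: load  L1  ⟶  ISS  (L1)  txn=BusRd+Flush  M[L1]=61

bus = BusRd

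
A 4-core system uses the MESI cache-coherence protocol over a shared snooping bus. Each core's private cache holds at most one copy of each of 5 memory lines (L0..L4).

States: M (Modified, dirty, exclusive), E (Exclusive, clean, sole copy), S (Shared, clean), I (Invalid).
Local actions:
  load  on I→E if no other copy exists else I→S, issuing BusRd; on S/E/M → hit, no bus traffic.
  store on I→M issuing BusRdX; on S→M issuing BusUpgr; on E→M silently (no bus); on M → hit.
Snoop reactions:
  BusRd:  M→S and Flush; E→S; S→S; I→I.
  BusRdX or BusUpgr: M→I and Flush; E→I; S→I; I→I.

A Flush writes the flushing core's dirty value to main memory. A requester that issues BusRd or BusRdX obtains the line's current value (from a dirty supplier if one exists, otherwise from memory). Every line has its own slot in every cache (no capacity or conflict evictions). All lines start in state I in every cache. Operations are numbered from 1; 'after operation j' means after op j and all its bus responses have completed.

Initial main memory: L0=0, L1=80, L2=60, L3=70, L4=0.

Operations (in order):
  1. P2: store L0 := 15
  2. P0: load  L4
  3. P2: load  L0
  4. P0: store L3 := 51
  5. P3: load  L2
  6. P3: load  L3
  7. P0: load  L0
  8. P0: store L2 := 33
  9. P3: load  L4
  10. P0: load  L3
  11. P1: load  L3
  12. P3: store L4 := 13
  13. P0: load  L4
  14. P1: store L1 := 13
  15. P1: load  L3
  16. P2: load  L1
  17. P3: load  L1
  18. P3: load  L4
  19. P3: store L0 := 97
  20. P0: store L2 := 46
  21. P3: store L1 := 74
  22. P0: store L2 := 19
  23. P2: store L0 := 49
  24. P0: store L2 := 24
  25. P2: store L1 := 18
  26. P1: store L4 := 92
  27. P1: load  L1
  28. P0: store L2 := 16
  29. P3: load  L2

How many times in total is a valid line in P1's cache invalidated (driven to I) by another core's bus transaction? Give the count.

invalidations = 1

1. P2: store L0 := 15  bus=[BusRdX]  L0: P0=I P1=I P2=M P3=I  mem[L0]=0
2. P0: load  L4  bus=[BusRd]  L4: P0=E P1=I P2=I P3=I  mem[L4]=0
3. P2: load  L0  bus=[-]  L0: P0=I P1=I P2=M P3=I  mem[L0]=0
4. P0: store L3 := 51  bus=[BusRdX]  L3: P0=M P1=I P2=I P3=I  mem[L3]=70
5. P3: load  L2  bus=[BusRd]  L2: P0=I P1=I P2=I P3=E  mem[L2]=60
6. P3: load  L3  bus=[BusRd,Flush]  L3: P0=S P1=I P2=I P3=S  mem[L3]=51
7. P0: load  L0  bus=[BusRd,Flush]  L0: P0=S P1=I P2=S P3=I  mem[L0]=15
8. P0: store L2 := 33  bus=[BusRdX]  L2: P0=M P1=I P2=I P3=I  mem[L2]=60
9. P3: load  L4  bus=[BusRd]  L4: P0=S P1=I P2=I P3=S  mem[L4]=0
10. P0: load  L3  bus=[-]  L3: P0=S P1=I P2=I P3=S  mem[L3]=51
11. P1: load  L3  bus=[BusRd]  L3: P0=S P1=S P2=I P3=S  mem[L3]=51
12. P3: store L4 := 13  bus=[BusUpgr]  L4: P0=I P1=I P2=I P3=M  mem[L4]=0
13. P0: load  L4  bus=[BusRd,Flush]  L4: P0=S P1=I P2=I P3=S  mem[L4]=13
14. P1: store L1 := 13  bus=[BusRdX]  L1: P0=I P1=M P2=I P3=I  mem[L1]=80
15. P1: load  L3  bus=[-]  L3: P0=S P1=S P2=I P3=S  mem[L3]=51
16. P2: load  L1  bus=[BusRd,Flush]  L1: P0=I P1=S P2=S P3=I  mem[L1]=13
17. P3: load  L1  bus=[BusRd]  L1: P0=I P1=S P2=S P3=S  mem[L1]=13
18. P3: load  L4  bus=[-]  L4: P0=S P1=I P2=I P3=S  mem[L4]=13
19. P3: store L0 := 97  bus=[BusRdX]  L0: P0=I P1=I P2=I P3=M  mem[L0]=15
20. P0: store L2 := 46  bus=[-]  L2: P0=M P1=I P2=I P3=I  mem[L2]=60
21. P3: store L1 := 74  bus=[BusUpgr]  L1: P0=I P1=I P2=I P3=M  mem[L1]=13
22. P0: store L2 := 19  bus=[-]  L2: P0=M P1=I P2=I P3=I  mem[L2]=60
23. P2: store L0 := 49  bus=[BusRdX,Flush]  L0: P0=I P1=I P2=M P3=I  mem[L0]=97
24. P0: store L2 := 24  bus=[-]  L2: P0=M P1=I P2=I P3=I  mem[L2]=60
25. P2: store L1 := 18  bus=[BusRdX,Flush]  L1: P0=I P1=I P2=M P3=I  mem[L1]=74
26. P1: store L4 := 92  bus=[BusRdX]  L4: P0=I P1=M P2=I P3=I  mem[L4]=13
27. P1: load  L1  bus=[BusRd,Flush]  L1: P0=I P1=S P2=S P3=I  mem[L1]=18
28. P0: store L2 := 16  bus=[-]  L2: P0=M P1=I P2=I P3=I  mem[L2]=60
29. P3: load  L2  bus=[BusRd,Flush]  L2: P0=S P1=I P2=I P3=S  mem[L2]=16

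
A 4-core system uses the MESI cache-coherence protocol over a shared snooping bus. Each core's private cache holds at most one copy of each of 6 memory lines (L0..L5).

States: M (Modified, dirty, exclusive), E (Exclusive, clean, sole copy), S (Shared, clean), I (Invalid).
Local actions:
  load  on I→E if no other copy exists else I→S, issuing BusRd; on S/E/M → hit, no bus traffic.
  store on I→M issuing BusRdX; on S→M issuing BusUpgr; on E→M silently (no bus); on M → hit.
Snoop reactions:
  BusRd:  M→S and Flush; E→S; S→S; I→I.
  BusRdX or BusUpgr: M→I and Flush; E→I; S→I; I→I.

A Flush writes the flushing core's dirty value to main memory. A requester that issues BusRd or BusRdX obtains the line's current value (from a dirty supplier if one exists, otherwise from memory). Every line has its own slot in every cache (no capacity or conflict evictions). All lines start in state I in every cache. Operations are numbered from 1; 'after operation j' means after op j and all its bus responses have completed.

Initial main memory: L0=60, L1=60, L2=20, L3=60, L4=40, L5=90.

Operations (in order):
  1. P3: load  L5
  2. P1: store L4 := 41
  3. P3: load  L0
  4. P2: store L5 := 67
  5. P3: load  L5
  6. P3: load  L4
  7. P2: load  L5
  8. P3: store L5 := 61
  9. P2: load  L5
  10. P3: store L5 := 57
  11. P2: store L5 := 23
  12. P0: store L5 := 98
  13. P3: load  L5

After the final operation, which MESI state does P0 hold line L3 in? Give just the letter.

step 1: P3: load  L5  ⟶  IIIE  (L5)  txn=BusRd  M[L5]=90
step 2: P1: store L4 := 41  ⟶  IMII  (L4)  txn=BusRdX  M[L4]=40
step 3: P3: load  L0  ⟶  IIIE  (L0)  txn=BusRd  M[L0]=60
step 4: P2: store L5 := 67  ⟶  IIMI  (L5)  txn=BusRdX  M[L5]=90
step 5: P3: load  L5  ⟶  IISS  (L5)  txn=BusRd+Flush  M[L5]=67
step 6: P3: load  L4  ⟶  ISIS  (L4)  txn=BusRd+Flush  M[L4]=41
step 7: P2: load  L5  ⟶  IISS  (L5)  txn=∅  M[L5]=67
step 8: P3: store L5 := 61  ⟶  IIIM  (L5)  txn=BusUpgr  M[L5]=67
step 9: P2: load  L5  ⟶  IISS  (L5)  txn=BusRd+Flush  M[L5]=61
step 10: P3: store L5 := 57  ⟶  IIIM  (L5)  txn=BusUpgr  M[L5]=61
step 11: P2: store L5 := 23  ⟶  IIMI  (L5)  txn=BusRdX+Flush  M[L5]=57
step 12: P0: store L5 := 98  ⟶  MIII  (L5)  txn=BusRdX+Flush  M[L5]=23
step 13: P3: load  L5  ⟶  SIIS  (L5)  txn=BusRd+Flush  M[L5]=98

state = I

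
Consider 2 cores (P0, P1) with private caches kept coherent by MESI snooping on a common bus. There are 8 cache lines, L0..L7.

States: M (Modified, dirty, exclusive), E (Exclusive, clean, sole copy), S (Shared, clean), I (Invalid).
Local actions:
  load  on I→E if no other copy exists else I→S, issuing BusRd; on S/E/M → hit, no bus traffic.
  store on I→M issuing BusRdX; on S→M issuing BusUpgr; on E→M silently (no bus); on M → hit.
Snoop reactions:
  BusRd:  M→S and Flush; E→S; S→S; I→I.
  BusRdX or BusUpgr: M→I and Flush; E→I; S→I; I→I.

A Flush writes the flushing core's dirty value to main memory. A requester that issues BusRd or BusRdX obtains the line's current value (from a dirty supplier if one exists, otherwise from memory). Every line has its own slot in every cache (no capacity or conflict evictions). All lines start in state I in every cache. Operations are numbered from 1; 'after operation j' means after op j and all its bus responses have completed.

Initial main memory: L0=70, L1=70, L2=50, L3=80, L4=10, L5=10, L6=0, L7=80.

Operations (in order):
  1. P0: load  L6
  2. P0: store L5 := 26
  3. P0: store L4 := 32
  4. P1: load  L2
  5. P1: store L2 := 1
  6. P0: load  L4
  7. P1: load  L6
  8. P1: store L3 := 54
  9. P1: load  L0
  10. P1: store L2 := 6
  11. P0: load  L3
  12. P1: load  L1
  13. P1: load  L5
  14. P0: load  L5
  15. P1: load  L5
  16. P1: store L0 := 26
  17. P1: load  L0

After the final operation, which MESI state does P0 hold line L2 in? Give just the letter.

state = I

  op1 P0: load  L6 → E/I on L6; bus BusRd; mem=0
  op2 P0: store L5 := 26 → M/I on L5; bus BusRdX; mem=10
  op3 P0: store L4 := 32 → M/I on L4; bus BusRdX; mem=10
  op4 P1: load  L2 → I/E on L2; bus BusRd; mem=50
  op5 P1: store L2 := 1 → I/M on L2; bus (none); mem=50
  op6 P0: load  L4 → M/I on L4; bus (none); mem=10
  op7 P1: load  L6 → S/S on L6; bus BusRd; mem=0
  op8 P1: store L3 := 54 → I/M on L3; bus BusRdX; mem=80
  op9 P1: load  L0 → I/E on L0; bus BusRd; mem=70
  op10 P1: store L2 := 6 → I/M on L2; bus (none); mem=50
  op11 P0: load  L3 → S/S on L3; bus BusRd Flush; mem=54
  op12 P1: load  L1 → I/E on L1; bus BusRd; mem=70
  op13 P1: load  L5 → S/S on L5; bus BusRd Flush; mem=26
  op14 P0: load  L5 → S/S on L5; bus (none); mem=26
  op15 P1: load  L5 → S/S on L5; bus (none); mem=26
  op16 P1: store L0 := 26 → I/M on L0; bus (none); mem=70
  op17 P1: load  L0 → I/M on L0; bus (none); mem=70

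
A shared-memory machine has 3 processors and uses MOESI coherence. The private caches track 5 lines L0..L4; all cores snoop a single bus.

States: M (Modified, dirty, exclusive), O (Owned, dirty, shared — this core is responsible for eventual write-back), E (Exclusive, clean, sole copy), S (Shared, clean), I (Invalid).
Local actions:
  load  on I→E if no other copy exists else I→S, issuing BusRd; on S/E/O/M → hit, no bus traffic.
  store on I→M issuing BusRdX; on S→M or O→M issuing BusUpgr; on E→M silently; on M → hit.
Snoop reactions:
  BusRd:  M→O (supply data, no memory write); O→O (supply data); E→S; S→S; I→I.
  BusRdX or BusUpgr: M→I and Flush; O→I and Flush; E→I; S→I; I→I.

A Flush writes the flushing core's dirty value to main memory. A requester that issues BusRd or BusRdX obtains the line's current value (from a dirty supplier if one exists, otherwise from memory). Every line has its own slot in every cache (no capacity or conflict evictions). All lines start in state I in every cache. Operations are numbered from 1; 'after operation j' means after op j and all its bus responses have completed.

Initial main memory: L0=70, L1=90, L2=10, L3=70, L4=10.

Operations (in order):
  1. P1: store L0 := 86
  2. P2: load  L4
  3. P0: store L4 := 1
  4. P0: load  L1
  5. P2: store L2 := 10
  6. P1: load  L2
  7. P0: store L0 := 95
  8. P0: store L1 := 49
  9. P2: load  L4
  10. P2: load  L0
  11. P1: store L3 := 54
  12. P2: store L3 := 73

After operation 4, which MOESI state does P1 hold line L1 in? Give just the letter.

state = I

  op1 P1: store L0 := 86 → I/M/I on L0; bus BusRdX; mem=70
  op2 P2: load  L4 → I/I/E on L4; bus BusRd; mem=10
  op3 P0: store L4 := 1 → M/I/I on L4; bus BusRdX; mem=10
  op4 P0: load  L1 → E/I/I on L1; bus BusRd; mem=90
  op5 P2: store L2 := 10 → I/I/M on L2; bus BusRdX; mem=10
  op6 P1: load  L2 → I/S/O on L2; bus BusRd; mem=10
  op7 P0: store L0 := 95 → M/I/I on L0; bus BusRdX Flush; mem=86
  op8 P0: store L1 := 49 → M/I/I on L1; bus (none); mem=90
  op9 P2: load  L4 → O/I/S on L4; bus BusRd; mem=10
  op10 P2: load  L0 → O/I/S on L0; bus BusRd; mem=86
  op11 P1: store L3 := 54 → I/M/I on L3; bus BusRdX; mem=70
  op12 P2: store L3 := 73 → I/I/M on L3; bus BusRdX Flush; mem=54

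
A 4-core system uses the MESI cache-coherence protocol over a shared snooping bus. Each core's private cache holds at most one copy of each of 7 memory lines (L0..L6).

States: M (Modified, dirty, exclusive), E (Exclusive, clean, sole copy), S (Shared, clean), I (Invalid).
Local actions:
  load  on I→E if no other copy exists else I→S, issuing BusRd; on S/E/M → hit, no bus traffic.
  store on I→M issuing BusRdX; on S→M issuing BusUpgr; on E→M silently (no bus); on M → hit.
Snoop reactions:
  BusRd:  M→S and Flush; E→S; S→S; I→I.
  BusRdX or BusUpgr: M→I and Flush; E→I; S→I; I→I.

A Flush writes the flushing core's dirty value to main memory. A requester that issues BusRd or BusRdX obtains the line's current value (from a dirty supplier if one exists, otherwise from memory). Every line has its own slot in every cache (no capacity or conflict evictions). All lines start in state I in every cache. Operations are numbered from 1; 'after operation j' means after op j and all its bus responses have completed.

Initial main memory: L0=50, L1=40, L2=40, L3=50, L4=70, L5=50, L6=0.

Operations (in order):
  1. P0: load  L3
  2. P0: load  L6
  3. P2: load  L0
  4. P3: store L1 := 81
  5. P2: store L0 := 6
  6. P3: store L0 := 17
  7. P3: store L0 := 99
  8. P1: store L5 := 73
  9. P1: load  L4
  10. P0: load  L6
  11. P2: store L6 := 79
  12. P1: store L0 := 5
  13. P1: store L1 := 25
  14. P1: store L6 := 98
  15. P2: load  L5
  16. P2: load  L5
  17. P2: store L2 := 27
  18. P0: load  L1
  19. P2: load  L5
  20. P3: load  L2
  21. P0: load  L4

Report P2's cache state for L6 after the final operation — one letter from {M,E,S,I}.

state = I

[1] P0: load  L3 | P0:E(50), P1:I, P2:I, P3:I | bus: BusRd
[2] P0: load  L6 | P0:E(0), P1:I, P2:I, P3:I | bus: BusRd
[3] P2: load  L0 | P0:I, P1:I, P2:E(50), P3:I | bus: BusRd
[4] P3: store L1 := 81 | P0:I, P1:I, P2:I, P3:M(81) | bus: BusRdX
[5] P2: store L0 := 6 | P0:I, P1:I, P2:M(6), P3:I | bus: none
[6] P3: store L0 := 17 | P0:I, P1:I, P2:I, P3:M(17) | bus: BusRdX,Flush
[7] P3: store L0 := 99 | P0:I, P1:I, P2:I, P3:M(99) | bus: none
[8] P1: store L5 := 73 | P0:I, P1:M(73), P2:I, P3:I | bus: BusRdX
[9] P1: load  L4 | P0:I, P1:E(70), P2:I, P3:I | bus: BusRd
[10] P0: load  L6 | P0:E(0), P1:I, P2:I, P3:I | bus: none
[11] P2: store L6 := 79 | P0:I, P1:I, P2:M(79), P3:I | bus: BusRdX
[12] P1: store L0 := 5 | P0:I, P1:M(5), P2:I, P3:I | bus: BusRdX,Flush
[13] P1: store L1 := 25 | P0:I, P1:M(25), P2:I, P3:I | bus: BusRdX,Flush
[14] P1: store L6 := 98 | P0:I, P1:M(98), P2:I, P3:I | bus: BusRdX,Flush
[15] P2: load  L5 | P0:I, P1:S(73), P2:S(73), P3:I | bus: BusRd,Flush
[16] P2: load  L5 | P0:I, P1:S(73), P2:S(73), P3:I | bus: none
[17] P2: store L2 := 27 | P0:I, P1:I, P2:M(27), P3:I | bus: BusRdX
[18] P0: load  L1 | P0:S(25), P1:S(25), P2:I, P3:I | bus: BusRd,Flush
[19] P2: load  L5 | P0:I, P1:S(73), P2:S(73), P3:I | bus: none
[20] P3: load  L2 | P0:I, P1:I, P2:S(27), P3:S(27) | bus: BusRd,Flush
[21] P0: load  L4 | P0:S(70), P1:S(70), P2:I, P3:I | bus: BusRd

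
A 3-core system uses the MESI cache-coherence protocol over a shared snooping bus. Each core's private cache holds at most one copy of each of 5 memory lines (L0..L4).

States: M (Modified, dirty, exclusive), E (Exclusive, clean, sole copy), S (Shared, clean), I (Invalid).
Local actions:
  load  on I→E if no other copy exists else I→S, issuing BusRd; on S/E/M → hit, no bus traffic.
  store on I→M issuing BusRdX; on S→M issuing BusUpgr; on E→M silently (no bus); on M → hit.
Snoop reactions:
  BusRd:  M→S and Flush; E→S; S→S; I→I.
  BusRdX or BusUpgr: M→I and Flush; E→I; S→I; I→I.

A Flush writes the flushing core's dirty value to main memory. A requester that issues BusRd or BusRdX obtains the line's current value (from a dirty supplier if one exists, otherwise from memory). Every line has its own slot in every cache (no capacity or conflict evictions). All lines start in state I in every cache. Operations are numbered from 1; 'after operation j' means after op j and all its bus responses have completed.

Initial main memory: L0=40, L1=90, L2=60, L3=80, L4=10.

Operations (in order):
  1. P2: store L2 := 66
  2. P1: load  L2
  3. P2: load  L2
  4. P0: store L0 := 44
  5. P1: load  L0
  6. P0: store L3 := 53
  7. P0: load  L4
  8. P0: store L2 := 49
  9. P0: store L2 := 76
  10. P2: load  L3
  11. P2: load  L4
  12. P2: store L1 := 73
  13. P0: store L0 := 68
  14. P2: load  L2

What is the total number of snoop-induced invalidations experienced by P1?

invalidations = 2

  op1 P2: store L2 := 66 → I/I/M on L2; bus BusRdX; mem=60
  op2 P1: load  L2 → I/S/S on L2; bus BusRd Flush; mem=66
  op3 P2: load  L2 → I/S/S on L2; bus (none); mem=66
  op4 P0: store L0 := 44 → M/I/I on L0; bus BusRdX; mem=40
  op5 P1: load  L0 → S/S/I on L0; bus BusRd Flush; mem=44
  op6 P0: store L3 := 53 → M/I/I on L3; bus BusRdX; mem=80
  op7 P0: load  L4 → E/I/I on L4; bus BusRd; mem=10
  op8 P0: store L2 := 49 → M/I/I on L2; bus BusRdX; mem=66
  op9 P0: store L2 := 76 → M/I/I on L2; bus (none); mem=66
  op10 P2: load  L3 → S/I/S on L3; bus BusRd Flush; mem=53
  op11 P2: load  L4 → S/I/S on L4; bus BusRd; mem=10
  op12 P2: store L1 := 73 → I/I/M on L1; bus BusRdX; mem=90
  op13 P0: store L0 := 68 → M/I/I on L0; bus BusUpgr; mem=44
  op14 P2: load  L2 → S/I/S on L2; bus BusRd Flush; mem=76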